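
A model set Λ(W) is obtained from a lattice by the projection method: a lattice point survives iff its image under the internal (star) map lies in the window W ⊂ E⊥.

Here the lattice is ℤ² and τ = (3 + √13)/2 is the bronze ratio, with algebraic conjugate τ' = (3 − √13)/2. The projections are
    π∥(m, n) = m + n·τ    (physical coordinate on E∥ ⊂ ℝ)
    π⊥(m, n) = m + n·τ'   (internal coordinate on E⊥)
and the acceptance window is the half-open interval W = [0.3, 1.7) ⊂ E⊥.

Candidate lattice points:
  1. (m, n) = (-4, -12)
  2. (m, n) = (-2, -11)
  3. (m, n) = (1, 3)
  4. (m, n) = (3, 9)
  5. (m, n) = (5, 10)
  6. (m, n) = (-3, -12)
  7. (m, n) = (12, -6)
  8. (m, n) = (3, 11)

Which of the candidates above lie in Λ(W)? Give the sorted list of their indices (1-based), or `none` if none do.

2, 6

τ' = (3−√13)/2 ≈ -0.302776.
[1] lift (-4,-12): star map gives -0.366692; window check 0.3 ≤ -0.366692 < 1.7 is false → out
[2] lift (-2,-11): star map gives 1.330532; window check 0.3 ≤ 1.330532 < 1.7 is true → IN Λ
[3] lift (1,3): star map gives 0.091673; window check 0.3 ≤ 0.091673 < 1.7 is false → out
[4] lift (3,9): star map gives 0.275019; window check 0.3 ≤ 0.275019 < 1.7 is false → out
[5] lift (5,10): star map gives 1.972244; window check 0.3 ≤ 1.972244 < 1.7 is false → out
[6] lift (-3,-12): star map gives 0.633308; window check 0.3 ≤ 0.633308 < 1.7 is true → IN Λ
[7] lift (12,-6): star map gives 13.816654; window check 0.3 ≤ 13.816654 < 1.7 is false → out
[8] lift (3,11): star map gives -0.330532; window check 0.3 ≤ -0.330532 < 1.7 is false → out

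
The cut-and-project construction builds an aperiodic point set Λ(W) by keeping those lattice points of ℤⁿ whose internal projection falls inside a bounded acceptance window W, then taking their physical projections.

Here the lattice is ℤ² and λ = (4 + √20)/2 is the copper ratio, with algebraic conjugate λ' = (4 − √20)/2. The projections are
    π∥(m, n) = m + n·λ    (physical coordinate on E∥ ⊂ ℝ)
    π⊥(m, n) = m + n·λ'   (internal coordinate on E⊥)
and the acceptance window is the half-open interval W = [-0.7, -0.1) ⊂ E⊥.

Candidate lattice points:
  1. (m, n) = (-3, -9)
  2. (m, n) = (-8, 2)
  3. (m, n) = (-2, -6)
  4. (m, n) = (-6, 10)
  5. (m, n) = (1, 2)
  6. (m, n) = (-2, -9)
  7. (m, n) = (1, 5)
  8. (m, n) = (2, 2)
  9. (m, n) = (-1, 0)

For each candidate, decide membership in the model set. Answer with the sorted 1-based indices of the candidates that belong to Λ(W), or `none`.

Compute λ' = (4−√20)/2 = -0.2361, so π⊥(m,n) = m -0.2361·n.
candidate 1: (m,n)=(-3,-9) → π∥ = -3-9·λ ≈ -41.1246, π⊥ = -3-9·λ' ≈ -0.8754 ∉ [-0.7, -0.1) ⇒ out
candidate 2: (m,n)=(-8,2) → π∥ = -8+2·λ ≈ 0.4721, π⊥ = -8+2·λ' ≈ -8.4721 ∉ [-0.7, -0.1) ⇒ out
candidate 3: (m,n)=(-2,-6) → π∥ = -2-6·λ ≈ -27.4164, π⊥ = -2-6·λ' ≈ -0.5836 ∈ [-0.7, -0.1) ⇒ IN Λ
candidate 4: (m,n)=(-6,10) → π∥ = -6+10·λ ≈ 36.3607, π⊥ = -6+10·λ' ≈ -8.3607 ∉ [-0.7, -0.1) ⇒ out
candidate 5: (m,n)=(1,2) → π∥ = 1+2·λ ≈ 9.4721, π⊥ = 1+2·λ' ≈ 0.5279 ∉ [-0.7, -0.1) ⇒ out
candidate 6: (m,n)=(-2,-9) → π∥ = -2-9·λ ≈ -40.1246, π⊥ = -2-9·λ' ≈ 0.1246 ∉ [-0.7, -0.1) ⇒ out
candidate 7: (m,n)=(1,5) → π∥ = 1+5·λ ≈ 22.1803, π⊥ = 1+5·λ' ≈ -0.1803 ∈ [-0.7, -0.1) ⇒ IN Λ
candidate 8: (m,n)=(2,2) → π∥ = 2+2·λ ≈ 10.4721, π⊥ = 2+2·λ' ≈ 1.5279 ∉ [-0.7, -0.1) ⇒ out
candidate 9: (m,n)=(-1,0) → π∥ = -1+0·λ ≈ -1.0000, π⊥ = -1+0·λ' ≈ -1.0000 ∉ [-0.7, -0.1) ⇒ out

3, 7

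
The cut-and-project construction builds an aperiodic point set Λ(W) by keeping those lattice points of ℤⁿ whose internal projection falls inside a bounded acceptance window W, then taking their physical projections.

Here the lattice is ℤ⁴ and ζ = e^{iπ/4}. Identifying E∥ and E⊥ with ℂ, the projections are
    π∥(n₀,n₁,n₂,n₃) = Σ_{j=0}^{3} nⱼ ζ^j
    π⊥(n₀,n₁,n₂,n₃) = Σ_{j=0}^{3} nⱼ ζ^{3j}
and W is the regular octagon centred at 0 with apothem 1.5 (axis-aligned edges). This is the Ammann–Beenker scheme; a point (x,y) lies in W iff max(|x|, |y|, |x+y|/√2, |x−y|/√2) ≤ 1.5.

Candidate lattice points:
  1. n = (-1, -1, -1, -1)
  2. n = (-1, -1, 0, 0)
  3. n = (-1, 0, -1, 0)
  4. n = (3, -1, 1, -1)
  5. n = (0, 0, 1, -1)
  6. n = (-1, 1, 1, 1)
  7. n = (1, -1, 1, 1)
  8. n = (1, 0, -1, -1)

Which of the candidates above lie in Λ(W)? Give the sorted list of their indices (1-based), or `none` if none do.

1, 2, 3, 6, 8

Internal map: ζ^{3j} for j=0..3 gives (1,0), (−√2/2,√2/2), (0,−1), (√2/2,√2/2).
candidate 1: n = (-1, -1, -1, -1) → π⊥ ≈ (-1.000000, -0.414214); max(|x|,|y|,|x±y|/√2) = 1.000000 ≤ 1.5 ⇒ ∈ W
candidate 2: n = (-1, -1, 0, 0) → π⊥ ≈ (-0.292893, -0.707107); max(|x|,|y|,|x±y|/√2) = 0.707107 ≤ 1.5 ⇒ ∈ W
candidate 3: n = (-1, 0, -1, 0) → π⊥ ≈ (-1.000000, +1.000000); max(|x|,|y|,|x±y|/√2) = 1.414214 ≤ 1.5 ⇒ ∈ W
candidate 4: n = (3, -1, 1, -1) → π⊥ ≈ (+3.000000, -2.414214); max(|x|,|y|,|x±y|/√2) = 3.828427 > 1.5 ⇒ ∉ W
candidate 5: n = (0, 0, 1, -1) → π⊥ ≈ (-0.707107, -1.707107); max(|x|,|y|,|x±y|/√2) = 1.707107 > 1.5 ⇒ ∉ W
candidate 6: n = (-1, 1, 1, 1) → π⊥ ≈ (-1.000000, +0.414214); max(|x|,|y|,|x±y|/√2) = 1.000000 ≤ 1.5 ⇒ ∈ W
candidate 7: n = (1, -1, 1, 1) → π⊥ ≈ (+2.414214, -1.000000); max(|x|,|y|,|x±y|/√2) = 2.414214 > 1.5 ⇒ ∉ W
candidate 8: n = (1, 0, -1, -1) → π⊥ ≈ (+0.292893, +0.292893); max(|x|,|y|,|x±y|/√2) = 0.414214 ≤ 1.5 ⇒ ∈ W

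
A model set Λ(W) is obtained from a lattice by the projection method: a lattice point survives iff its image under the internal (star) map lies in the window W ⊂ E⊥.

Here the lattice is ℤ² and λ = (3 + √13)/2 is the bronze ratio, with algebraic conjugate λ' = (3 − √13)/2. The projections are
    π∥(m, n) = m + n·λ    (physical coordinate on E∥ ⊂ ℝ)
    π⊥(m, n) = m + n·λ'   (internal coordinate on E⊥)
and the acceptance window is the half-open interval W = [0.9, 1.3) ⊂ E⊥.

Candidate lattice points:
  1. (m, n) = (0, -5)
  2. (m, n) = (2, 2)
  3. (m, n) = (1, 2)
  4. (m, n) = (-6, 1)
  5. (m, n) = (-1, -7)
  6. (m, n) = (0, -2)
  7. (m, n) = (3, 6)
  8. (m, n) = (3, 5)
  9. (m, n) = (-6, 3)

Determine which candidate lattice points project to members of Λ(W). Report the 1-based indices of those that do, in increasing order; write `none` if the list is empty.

5, 7

Compute λ' = (3−√13)/2 = -0.3028, so π⊥(m,n) = m -0.3028·n.
#1 (0,-5): internal coord 0 + (-5)·λ' = +1.5139; +1.5139 ∉ [0.9, 1.3) → out
#2 (2,2): internal coord 2 + (2)·λ' = +1.3944; +1.3944 ∉ [0.9, 1.3) → out
#3 (1,2): internal coord 1 + (2)·λ' = +0.3944; +0.3944 ∉ [0.9, 1.3) → out
#4 (-6,1): internal coord -6 + (1)·λ' = -6.3028; -6.3028 ∉ [0.9, 1.3) → out
#5 (-1,-7): internal coord -1 + (-7)·λ' = +1.1194; +1.1194 ∈ [0.9, 1.3) → IN Λ
#6 (0,-2): internal coord 0 + (-2)·λ' = +0.6056; +0.6056 ∉ [0.9, 1.3) → out
#7 (3,6): internal coord 3 + (6)·λ' = +1.1833; +1.1833 ∈ [0.9, 1.3) → IN Λ
#8 (3,5): internal coord 3 + (5)·λ' = +1.4861; +1.4861 ∉ [0.9, 1.3) → out
#9 (-6,3): internal coord -6 + (3)·λ' = -6.9083; -6.9083 ∉ [0.9, 1.3) → out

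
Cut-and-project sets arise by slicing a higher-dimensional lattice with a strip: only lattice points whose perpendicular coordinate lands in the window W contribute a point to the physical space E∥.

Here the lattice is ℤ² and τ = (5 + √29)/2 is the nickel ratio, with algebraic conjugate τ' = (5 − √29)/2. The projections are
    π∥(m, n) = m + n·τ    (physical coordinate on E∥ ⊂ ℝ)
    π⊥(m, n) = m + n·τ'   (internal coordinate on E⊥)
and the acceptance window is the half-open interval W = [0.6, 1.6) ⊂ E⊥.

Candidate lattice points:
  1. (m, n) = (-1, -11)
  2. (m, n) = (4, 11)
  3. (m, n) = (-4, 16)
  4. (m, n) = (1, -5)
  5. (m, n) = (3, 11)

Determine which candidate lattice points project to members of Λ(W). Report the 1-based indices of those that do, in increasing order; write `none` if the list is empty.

Numerically τ ≈ 5.1926 and τ' = −1/τ ≈ -0.1926.
#1 (-1,-11): internal coord -1 + (-11)·τ' = +1.1184; +1.1184 ∈ [0.6, 1.6) → IN Λ
#2 (4,11): internal coord 4 + (11)·τ' = +1.8816; +1.8816 ∉ [0.6, 1.6) → out
#3 (-4,16): internal coord -4 + (16)·τ' = -7.0813; -7.0813 ∉ [0.6, 1.6) → out
#4 (1,-5): internal coord 1 + (-5)·τ' = +1.9629; +1.9629 ∉ [0.6, 1.6) → out
#5 (3,11): internal coord 3 + (11)·τ' = +0.8816; +0.8816 ∈ [0.6, 1.6) → IN Λ

1, 5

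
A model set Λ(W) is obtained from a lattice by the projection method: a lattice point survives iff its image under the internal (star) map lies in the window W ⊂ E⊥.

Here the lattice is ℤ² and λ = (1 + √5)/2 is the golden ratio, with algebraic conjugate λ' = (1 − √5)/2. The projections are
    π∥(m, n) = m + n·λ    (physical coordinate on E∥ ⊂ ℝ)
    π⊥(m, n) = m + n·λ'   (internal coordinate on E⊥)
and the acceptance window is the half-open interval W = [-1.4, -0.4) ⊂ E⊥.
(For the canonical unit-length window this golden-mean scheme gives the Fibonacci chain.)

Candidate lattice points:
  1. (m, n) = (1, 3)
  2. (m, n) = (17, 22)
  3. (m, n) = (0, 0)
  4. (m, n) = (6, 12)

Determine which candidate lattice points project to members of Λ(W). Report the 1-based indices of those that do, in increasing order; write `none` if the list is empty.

1

λ' = (1−√5)/2 ≈ -0.6180.
#1 (1,3): internal coord 1 + (3)·λ' = -0.8541; -0.8541 ∈ [-1.4, -0.4) → IN Λ
#2 (17,22): internal coord 17 + (22)·λ' = +3.4033; +3.4033 ∉ [-1.4, -0.4) → out
#3 (0,0): internal coord 0 + (0)·λ' = +0.0000; +0.0000 ∉ [-1.4, -0.4) → out
#4 (6,12): internal coord 6 + (12)·λ' = -1.4164; -1.4164 ∉ [-1.4, -0.4) → out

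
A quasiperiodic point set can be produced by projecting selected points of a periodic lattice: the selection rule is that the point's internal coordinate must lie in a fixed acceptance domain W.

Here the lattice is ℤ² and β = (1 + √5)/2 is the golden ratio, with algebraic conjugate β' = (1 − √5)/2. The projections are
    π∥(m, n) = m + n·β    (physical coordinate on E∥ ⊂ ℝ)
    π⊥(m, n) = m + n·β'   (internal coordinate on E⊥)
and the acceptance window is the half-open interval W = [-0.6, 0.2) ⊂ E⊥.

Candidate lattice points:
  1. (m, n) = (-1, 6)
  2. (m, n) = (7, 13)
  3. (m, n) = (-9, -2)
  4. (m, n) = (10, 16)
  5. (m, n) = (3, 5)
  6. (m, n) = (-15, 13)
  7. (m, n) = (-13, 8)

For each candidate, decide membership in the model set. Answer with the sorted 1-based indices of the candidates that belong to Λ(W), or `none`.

4, 5

Compute β' = (1−√5)/2 = -0.618034, so π⊥(m,n) = m -0.618034·n.
#1 (-1,6): internal coord -1 + (6)·β' = -4.708204; -4.708204 ∉ [-0.6, 0.2) → out
#2 (7,13): internal coord 7 + (13)·β' = -1.034442; -1.034442 ∉ [-0.6, 0.2) → out
#3 (-9,-2): internal coord -9 + (-2)·β' = -7.763932; -7.763932 ∉ [-0.6, 0.2) → out
#4 (10,16): internal coord 10 + (16)·β' = +0.111456; +0.111456 ∈ [-0.6, 0.2) → IN Λ
#5 (3,5): internal coord 3 + (5)·β' = -0.090170; -0.090170 ∈ [-0.6, 0.2) → IN Λ
#6 (-15,13): internal coord -15 + (13)·β' = -23.034442; -23.034442 ∉ [-0.6, 0.2) → out
#7 (-13,8): internal coord -13 + (8)·β' = -17.944272; -17.944272 ∉ [-0.6, 0.2) → out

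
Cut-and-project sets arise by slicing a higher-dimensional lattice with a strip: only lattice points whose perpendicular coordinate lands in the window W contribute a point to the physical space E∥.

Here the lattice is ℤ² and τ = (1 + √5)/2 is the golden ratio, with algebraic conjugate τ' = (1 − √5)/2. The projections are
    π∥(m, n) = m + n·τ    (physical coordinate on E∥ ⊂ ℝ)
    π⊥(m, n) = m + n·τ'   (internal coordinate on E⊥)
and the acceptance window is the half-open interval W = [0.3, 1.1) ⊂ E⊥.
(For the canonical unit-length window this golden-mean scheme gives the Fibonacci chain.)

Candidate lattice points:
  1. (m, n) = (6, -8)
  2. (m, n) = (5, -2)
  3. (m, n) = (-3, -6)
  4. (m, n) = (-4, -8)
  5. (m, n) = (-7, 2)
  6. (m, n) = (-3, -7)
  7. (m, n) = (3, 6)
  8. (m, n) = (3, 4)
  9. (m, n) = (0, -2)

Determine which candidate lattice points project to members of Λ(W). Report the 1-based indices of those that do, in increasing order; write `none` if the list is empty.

3, 4, 8

Compute τ' = (1−√5)/2 = -0.618034, so π⊥(m,n) = m -0.618034·n.
#1 (6,-8): internal coord 6 + (-8)·τ' = +10.944272; +10.944272 ∉ [0.3, 1.1) → out
#2 (5,-2): internal coord 5 + (-2)·τ' = +6.236068; +6.236068 ∉ [0.3, 1.1) → out
#3 (-3,-6): internal coord -3 + (-6)·τ' = +0.708204; +0.708204 ∈ [0.3, 1.1) → IN Λ
#4 (-4,-8): internal coord -4 + (-8)·τ' = +0.944272; +0.944272 ∈ [0.3, 1.1) → IN Λ
#5 (-7,2): internal coord -7 + (2)·τ' = -8.236068; -8.236068 ∉ [0.3, 1.1) → out
#6 (-3,-7): internal coord -3 + (-7)·τ' = +1.326238; +1.326238 ∉ [0.3, 1.1) → out
#7 (3,6): internal coord 3 + (6)·τ' = -0.708204; -0.708204 ∉ [0.3, 1.1) → out
#8 (3,4): internal coord 3 + (4)·τ' = +0.527864; +0.527864 ∈ [0.3, 1.1) → IN Λ
#9 (0,-2): internal coord 0 + (-2)·τ' = +1.236068; +1.236068 ∉ [0.3, 1.1) → out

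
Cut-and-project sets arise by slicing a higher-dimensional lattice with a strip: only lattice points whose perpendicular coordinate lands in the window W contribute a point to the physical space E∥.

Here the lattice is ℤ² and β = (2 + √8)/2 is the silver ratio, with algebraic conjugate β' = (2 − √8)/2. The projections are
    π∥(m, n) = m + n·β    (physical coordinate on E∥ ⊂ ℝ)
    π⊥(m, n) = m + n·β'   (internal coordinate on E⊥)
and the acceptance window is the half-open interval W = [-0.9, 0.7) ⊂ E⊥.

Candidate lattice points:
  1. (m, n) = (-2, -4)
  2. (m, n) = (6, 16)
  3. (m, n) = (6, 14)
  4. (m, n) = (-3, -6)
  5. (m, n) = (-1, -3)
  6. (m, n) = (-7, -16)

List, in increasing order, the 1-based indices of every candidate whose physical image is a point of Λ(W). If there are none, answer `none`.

1, 2, 3, 4, 5, 6

Compute β' = (2−√8)/2 = -0.41421, so π⊥(m,n) = m -0.41421·n.
[1] lift (-2,-4): star map gives -0.34315; window check -0.9 ≤ -0.34315 < 0.7 is true → IN Λ
[2] lift (6,16): star map gives -0.62742; window check -0.9 ≤ -0.62742 < 0.7 is true → IN Λ
[3] lift (6,14): star map gives 0.20101; window check -0.9 ≤ 0.20101 < 0.7 is true → IN Λ
[4] lift (-3,-6): star map gives -0.51472; window check -0.9 ≤ -0.51472 < 0.7 is true → IN Λ
[5] lift (-1,-3): star map gives 0.24264; window check -0.9 ≤ 0.24264 < 0.7 is true → IN Λ
[6] lift (-7,-16): star map gives -0.37258; window check -0.9 ≤ -0.37258 < 0.7 is true → IN Λ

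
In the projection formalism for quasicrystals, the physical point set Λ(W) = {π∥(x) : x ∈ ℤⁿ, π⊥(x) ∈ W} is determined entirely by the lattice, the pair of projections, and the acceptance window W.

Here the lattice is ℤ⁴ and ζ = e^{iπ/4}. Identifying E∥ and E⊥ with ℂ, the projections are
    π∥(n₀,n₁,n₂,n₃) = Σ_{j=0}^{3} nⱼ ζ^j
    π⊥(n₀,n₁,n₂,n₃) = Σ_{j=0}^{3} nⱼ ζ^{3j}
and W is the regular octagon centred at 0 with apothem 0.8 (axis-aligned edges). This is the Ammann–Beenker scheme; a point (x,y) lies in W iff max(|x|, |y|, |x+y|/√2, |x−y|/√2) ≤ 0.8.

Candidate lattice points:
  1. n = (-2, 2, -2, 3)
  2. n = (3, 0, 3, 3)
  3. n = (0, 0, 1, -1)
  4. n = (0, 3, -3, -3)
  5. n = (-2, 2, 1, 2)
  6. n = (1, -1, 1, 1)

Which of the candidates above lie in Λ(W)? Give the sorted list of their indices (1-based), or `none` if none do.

none

π⊥(n) = n₀ + n₁ζ³ + n₂ζ⁶ + n₃ζ⁹ where ζ = e^{iπ/4}.
#1 (-2, 2, -2, 3): internal (-1.29289, 5.53553); octagon support 5.53553 vs apothem 0.8 → ∉ W
#2 (3, 0, 3, 3): internal (5.12132, -0.87868); octagon support 5.12132 vs apothem 0.8 → ∉ W
#3 (0, 0, 1, -1): internal (-0.70711, -1.70711); octagon support 1.70711 vs apothem 0.8 → ∉ W
#4 (0, 3, -3, -3): internal (-4.24264, 3.00000); octagon support 5.12132 vs apothem 0.8 → ∉ W
#5 (-2, 2, 1, 2): internal (-2.00000, 1.82843); octagon support 2.70711 vs apothem 0.8 → ∉ W
#6 (1, -1, 1, 1): internal (2.41421, -1.00000); octagon support 2.41421 vs apothem 0.8 → ∉ W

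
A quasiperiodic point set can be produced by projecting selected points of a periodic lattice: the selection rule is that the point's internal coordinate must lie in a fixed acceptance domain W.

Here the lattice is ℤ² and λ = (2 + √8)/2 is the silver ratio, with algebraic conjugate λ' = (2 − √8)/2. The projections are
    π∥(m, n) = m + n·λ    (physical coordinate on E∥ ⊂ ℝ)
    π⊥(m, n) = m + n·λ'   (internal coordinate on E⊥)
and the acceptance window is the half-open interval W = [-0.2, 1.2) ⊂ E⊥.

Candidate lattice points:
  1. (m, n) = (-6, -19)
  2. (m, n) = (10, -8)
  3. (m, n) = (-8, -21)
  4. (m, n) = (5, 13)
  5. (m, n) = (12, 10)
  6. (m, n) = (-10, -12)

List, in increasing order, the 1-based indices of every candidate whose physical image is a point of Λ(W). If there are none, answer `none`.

3

λ' = (2−√8)/2 ≈ -0.414214.
#1 (-6,-19): internal coord -6 + (-19)·λ' = +1.870058; +1.870058 ∉ [-0.2, 1.2) → out
#2 (10,-8): internal coord 10 + (-8)·λ' = +13.313708; +13.313708 ∉ [-0.2, 1.2) → out
#3 (-8,-21): internal coord -8 + (-21)·λ' = +0.698485; +0.698485 ∈ [-0.2, 1.2) → IN Λ
#4 (5,13): internal coord 5 + (13)·λ' = -0.384776; -0.384776 ∉ [-0.2, 1.2) → out
#5 (12,10): internal coord 12 + (10)·λ' = +7.857864; +7.857864 ∉ [-0.2, 1.2) → out
#6 (-10,-12): internal coord -10 + (-12)·λ' = -5.029437; -5.029437 ∉ [-0.2, 1.2) → out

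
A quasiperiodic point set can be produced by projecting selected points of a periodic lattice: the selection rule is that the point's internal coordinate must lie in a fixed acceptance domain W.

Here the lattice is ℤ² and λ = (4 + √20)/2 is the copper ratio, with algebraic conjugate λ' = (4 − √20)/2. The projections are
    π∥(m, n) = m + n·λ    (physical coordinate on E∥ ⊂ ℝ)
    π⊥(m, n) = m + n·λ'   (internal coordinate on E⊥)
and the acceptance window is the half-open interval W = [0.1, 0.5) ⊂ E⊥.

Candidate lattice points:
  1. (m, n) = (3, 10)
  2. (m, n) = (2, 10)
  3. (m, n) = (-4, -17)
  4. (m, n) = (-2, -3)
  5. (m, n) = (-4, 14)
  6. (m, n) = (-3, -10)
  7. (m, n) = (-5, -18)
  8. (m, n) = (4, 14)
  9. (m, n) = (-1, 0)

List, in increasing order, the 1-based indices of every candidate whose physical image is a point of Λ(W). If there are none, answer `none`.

none

Compute λ' = (4−√20)/2 = -0.2361, so π⊥(m,n) = m -0.2361·n.
candidate 1: (m,n)=(3,10) → π∥ = 3+10·λ ≈ 45.3607, π⊥ = 3+10·λ' ≈ 0.6393 ∉ [0.1, 0.5) ⇒ out
candidate 2: (m,n)=(2,10) → π∥ = 2+10·λ ≈ 44.3607, π⊥ = 2+10·λ' ≈ -0.3607 ∉ [0.1, 0.5) ⇒ out
candidate 3: (m,n)=(-4,-17) → π∥ = -4-17·λ ≈ -76.0132, π⊥ = -4-17·λ' ≈ 0.0132 ∉ [0.1, 0.5) ⇒ out
candidate 4: (m,n)=(-2,-3) → π∥ = -2-3·λ ≈ -14.7082, π⊥ = -2-3·λ' ≈ -1.2918 ∉ [0.1, 0.5) ⇒ out
candidate 5: (m,n)=(-4,14) → π∥ = -4+14·λ ≈ 55.3050, π⊥ = -4+14·λ' ≈ -7.3050 ∉ [0.1, 0.5) ⇒ out
candidate 6: (m,n)=(-3,-10) → π∥ = -3-10·λ ≈ -45.3607, π⊥ = -3-10·λ' ≈ -0.6393 ∉ [0.1, 0.5) ⇒ out
candidate 7: (m,n)=(-5,-18) → π∥ = -5-18·λ ≈ -81.2492, π⊥ = -5-18·λ' ≈ -0.7508 ∉ [0.1, 0.5) ⇒ out
candidate 8: (m,n)=(4,14) → π∥ = 4+14·λ ≈ 63.3050, π⊥ = 4+14·λ' ≈ 0.6950 ∉ [0.1, 0.5) ⇒ out
candidate 9: (m,n)=(-1,0) → π∥ = -1+0·λ ≈ -1.0000, π⊥ = -1+0·λ' ≈ -1.0000 ∉ [0.1, 0.5) ⇒ out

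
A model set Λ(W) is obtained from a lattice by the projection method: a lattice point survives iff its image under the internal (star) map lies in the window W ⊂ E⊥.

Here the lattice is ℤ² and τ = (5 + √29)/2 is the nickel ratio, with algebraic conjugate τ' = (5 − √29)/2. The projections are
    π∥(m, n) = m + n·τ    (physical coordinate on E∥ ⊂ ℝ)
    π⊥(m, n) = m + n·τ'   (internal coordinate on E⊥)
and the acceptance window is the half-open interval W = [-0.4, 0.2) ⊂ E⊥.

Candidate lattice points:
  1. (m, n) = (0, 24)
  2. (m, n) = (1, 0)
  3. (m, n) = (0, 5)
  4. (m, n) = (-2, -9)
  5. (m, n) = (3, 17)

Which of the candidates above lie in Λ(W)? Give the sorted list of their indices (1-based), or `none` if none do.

4, 5

τ' = (5−√29)/2 ≈ -0.1926.
candidate 1: (m,n)=(0,24) → π∥ = 0+24·τ ≈ 124.6220, π⊥ = 0+24·τ' ≈ -4.6220 ∉ [-0.4, 0.2) ⇒ out
candidate 2: (m,n)=(1,0) → π∥ = 1+0·τ ≈ 1.0000, π⊥ = 1+0·τ' ≈ 1.0000 ∉ [-0.4, 0.2) ⇒ out
candidate 3: (m,n)=(0,5) → π∥ = 0+5·τ ≈ 25.9629, π⊥ = 0+5·τ' ≈ -0.9629 ∉ [-0.4, 0.2) ⇒ out
candidate 4: (m,n)=(-2,-9) → π∥ = -2-9·τ ≈ -48.7332, π⊥ = -2-9·τ' ≈ -0.2668 ∈ [-0.4, 0.2) ⇒ IN Λ
candidate 5: (m,n)=(3,17) → π∥ = 3+17·τ ≈ 91.2739, π⊥ = 3+17·τ' ≈ -0.2739 ∈ [-0.4, 0.2) ⇒ IN Λ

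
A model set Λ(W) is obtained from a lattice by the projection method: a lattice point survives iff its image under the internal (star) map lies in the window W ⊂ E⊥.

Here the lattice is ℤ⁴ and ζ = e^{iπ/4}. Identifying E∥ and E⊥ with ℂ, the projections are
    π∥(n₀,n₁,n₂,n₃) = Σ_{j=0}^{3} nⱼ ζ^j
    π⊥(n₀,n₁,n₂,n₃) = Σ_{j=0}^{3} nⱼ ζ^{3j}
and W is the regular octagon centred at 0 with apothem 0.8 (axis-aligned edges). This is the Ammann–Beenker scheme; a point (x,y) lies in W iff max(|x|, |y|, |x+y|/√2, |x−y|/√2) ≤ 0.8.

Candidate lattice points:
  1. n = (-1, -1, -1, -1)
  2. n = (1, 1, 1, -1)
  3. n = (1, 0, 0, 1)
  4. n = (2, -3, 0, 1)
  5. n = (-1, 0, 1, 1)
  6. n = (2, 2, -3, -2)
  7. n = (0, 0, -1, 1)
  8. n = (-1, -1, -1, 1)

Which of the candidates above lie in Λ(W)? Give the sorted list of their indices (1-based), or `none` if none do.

5

π⊥(n) = n₀ + n₁ζ³ + n₂ζ⁶ + n₃ζ⁹ where ζ = e^{iπ/4}.
candidate 1: n = (-1, -1, -1, -1) → π⊥ ≈ (-1.0000, -0.4142); max(|x|,|y|,|x±y|/√2) = 1.0000 > 0.8 ⇒ ∉ W
candidate 2: n = (1, 1, 1, -1) → π⊥ ≈ (-0.4142, -1.0000); max(|x|,|y|,|x±y|/√2) = 1.0000 > 0.8 ⇒ ∉ W
candidate 3: n = (1, 0, 0, 1) → π⊥ ≈ (+1.7071, +0.7071); max(|x|,|y|,|x±y|/√2) = 1.7071 > 0.8 ⇒ ∉ W
candidate 4: n = (2, -3, 0, 1) → π⊥ ≈ (+4.8284, -1.4142); max(|x|,|y|,|x±y|/√2) = 4.8284 > 0.8 ⇒ ∉ W
candidate 5: n = (-1, 0, 1, 1) → π⊥ ≈ (-0.2929, -0.2929); max(|x|,|y|,|x±y|/√2) = 0.4142 ≤ 0.8 ⇒ ∈ W
candidate 6: n = (2, 2, -3, -2) → π⊥ ≈ (-0.8284, +3.0000); max(|x|,|y|,|x±y|/√2) = 3.0000 > 0.8 ⇒ ∉ W
candidate 7: n = (0, 0, -1, 1) → π⊥ ≈ (+0.7071, +1.7071); max(|x|,|y|,|x±y|/√2) = 1.7071 > 0.8 ⇒ ∉ W
candidate 8: n = (-1, -1, -1, 1) → π⊥ ≈ (+0.4142, +1.0000); max(|x|,|y|,|x±y|/√2) = 1.0000 > 0.8 ⇒ ∉ W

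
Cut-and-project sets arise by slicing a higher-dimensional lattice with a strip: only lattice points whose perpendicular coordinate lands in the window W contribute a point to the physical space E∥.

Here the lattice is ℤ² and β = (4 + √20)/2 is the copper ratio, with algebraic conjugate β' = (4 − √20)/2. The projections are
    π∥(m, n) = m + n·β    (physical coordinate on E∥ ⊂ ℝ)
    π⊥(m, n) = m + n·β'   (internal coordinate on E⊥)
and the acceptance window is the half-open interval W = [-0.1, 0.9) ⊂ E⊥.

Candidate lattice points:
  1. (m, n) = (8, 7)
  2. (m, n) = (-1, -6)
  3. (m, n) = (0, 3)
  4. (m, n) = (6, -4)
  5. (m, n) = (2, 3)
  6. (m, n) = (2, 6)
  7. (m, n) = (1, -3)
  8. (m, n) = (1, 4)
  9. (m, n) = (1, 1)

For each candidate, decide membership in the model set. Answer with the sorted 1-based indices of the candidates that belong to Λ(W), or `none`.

2, 6, 8, 9

Numerically β ≈ 4.23607 and β' = −1/β ≈ -0.23607.
[1] lift (8,7): star map gives 6.34752; window check -0.1 ≤ 6.34752 < 0.9 is false → out
[2] lift (-1,-6): star map gives 0.41641; window check -0.1 ≤ 0.41641 < 0.9 is true → IN Λ
[3] lift (0,3): star map gives -0.70820; window check -0.1 ≤ -0.70820 < 0.9 is false → out
[4] lift (6,-4): star map gives 6.94427; window check -0.1 ≤ 6.94427 < 0.9 is false → out
[5] lift (2,3): star map gives 1.29180; window check -0.1 ≤ 1.29180 < 0.9 is false → out
[6] lift (2,6): star map gives 0.58359; window check -0.1 ≤ 0.58359 < 0.9 is true → IN Λ
[7] lift (1,-3): star map gives 1.70820; window check -0.1 ≤ 1.70820 < 0.9 is false → out
[8] lift (1,4): star map gives 0.05573; window check -0.1 ≤ 0.05573 < 0.9 is true → IN Λ
[9] lift (1,1): star map gives 0.76393; window check -0.1 ≤ 0.76393 < 0.9 is true → IN Λ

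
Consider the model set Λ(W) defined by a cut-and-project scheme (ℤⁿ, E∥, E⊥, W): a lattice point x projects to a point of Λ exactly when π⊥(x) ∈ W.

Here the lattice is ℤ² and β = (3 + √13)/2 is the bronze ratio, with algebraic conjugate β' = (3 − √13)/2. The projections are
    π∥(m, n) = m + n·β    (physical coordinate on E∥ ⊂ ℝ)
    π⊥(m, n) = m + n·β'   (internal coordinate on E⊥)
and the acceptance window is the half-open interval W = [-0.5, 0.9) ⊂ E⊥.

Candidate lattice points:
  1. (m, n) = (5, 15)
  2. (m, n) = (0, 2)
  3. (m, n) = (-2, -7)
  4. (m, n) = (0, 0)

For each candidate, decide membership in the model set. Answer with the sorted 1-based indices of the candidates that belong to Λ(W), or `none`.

Compute β' = (3−√13)/2 = -0.302776, so π⊥(m,n) = m -0.302776·n.
#1 (5,15): internal coord 5 + (15)·β' = +0.458365; +0.458365 ∈ [-0.5, 0.9) → IN Λ
#2 (0,2): internal coord 0 + (2)·β' = -0.605551; -0.605551 ∉ [-0.5, 0.9) → out
#3 (-2,-7): internal coord -2 + (-7)·β' = +0.119429; +0.119429 ∈ [-0.5, 0.9) → IN Λ
#4 (0,0): internal coord 0 + (0)·β' = +0.000000; +0.000000 ∈ [-0.5, 0.9) → IN Λ

1, 3, 4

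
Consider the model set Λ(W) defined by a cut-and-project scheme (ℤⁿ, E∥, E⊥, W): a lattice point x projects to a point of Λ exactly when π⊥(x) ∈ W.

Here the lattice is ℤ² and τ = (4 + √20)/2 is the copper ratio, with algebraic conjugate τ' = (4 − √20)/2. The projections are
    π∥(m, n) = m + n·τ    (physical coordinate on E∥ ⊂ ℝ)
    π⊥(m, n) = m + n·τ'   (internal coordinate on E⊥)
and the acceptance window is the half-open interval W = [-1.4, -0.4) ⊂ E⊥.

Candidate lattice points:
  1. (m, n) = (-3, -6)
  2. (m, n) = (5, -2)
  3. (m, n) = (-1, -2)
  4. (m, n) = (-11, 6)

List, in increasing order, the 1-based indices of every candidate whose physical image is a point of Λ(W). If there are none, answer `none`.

Numerically τ ≈ 4.2361 and τ' = −1/τ ≈ -0.2361.
candidate 1: (m,n)=(-3,-6) → π∥ = -3-6·τ ≈ -28.4164, π⊥ = -3-6·τ' ≈ -1.5836 ∉ [-1.4, -0.4) ⇒ out
candidate 2: (m,n)=(5,-2) → π∥ = 5-2·τ ≈ -3.4721, π⊥ = 5-2·τ' ≈ 5.4721 ∉ [-1.4, -0.4) ⇒ out
candidate 3: (m,n)=(-1,-2) → π∥ = -1-2·τ ≈ -9.4721, π⊥ = -1-2·τ' ≈ -0.5279 ∈ [-1.4, -0.4) ⇒ IN Λ
candidate 4: (m,n)=(-11,6) → π∥ = -11+6·τ ≈ 14.4164, π⊥ = -11+6·τ' ≈ -12.4164 ∉ [-1.4, -0.4) ⇒ out

3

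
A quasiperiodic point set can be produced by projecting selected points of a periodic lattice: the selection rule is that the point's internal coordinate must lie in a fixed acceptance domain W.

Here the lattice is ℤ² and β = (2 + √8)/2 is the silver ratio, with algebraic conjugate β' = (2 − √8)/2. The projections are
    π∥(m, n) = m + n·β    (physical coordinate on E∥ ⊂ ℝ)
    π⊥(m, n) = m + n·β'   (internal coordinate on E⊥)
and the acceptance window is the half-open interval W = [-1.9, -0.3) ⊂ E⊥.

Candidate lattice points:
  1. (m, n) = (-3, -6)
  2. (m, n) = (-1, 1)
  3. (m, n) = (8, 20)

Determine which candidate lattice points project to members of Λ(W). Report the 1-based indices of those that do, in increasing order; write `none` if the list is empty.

1, 2

β' = (2−√8)/2 ≈ -0.414214.
[1] lift (-3,-6): star map gives -0.514719; window check -1.9 ≤ -0.514719 < -0.3 is true → IN Λ
[2] lift (-1,1): star map gives -1.414214; window check -1.9 ≤ -1.414214 < -0.3 is true → IN Λ
[3] lift (8,20): star map gives -0.284271; window check -1.9 ≤ -0.284271 < -0.3 is false → out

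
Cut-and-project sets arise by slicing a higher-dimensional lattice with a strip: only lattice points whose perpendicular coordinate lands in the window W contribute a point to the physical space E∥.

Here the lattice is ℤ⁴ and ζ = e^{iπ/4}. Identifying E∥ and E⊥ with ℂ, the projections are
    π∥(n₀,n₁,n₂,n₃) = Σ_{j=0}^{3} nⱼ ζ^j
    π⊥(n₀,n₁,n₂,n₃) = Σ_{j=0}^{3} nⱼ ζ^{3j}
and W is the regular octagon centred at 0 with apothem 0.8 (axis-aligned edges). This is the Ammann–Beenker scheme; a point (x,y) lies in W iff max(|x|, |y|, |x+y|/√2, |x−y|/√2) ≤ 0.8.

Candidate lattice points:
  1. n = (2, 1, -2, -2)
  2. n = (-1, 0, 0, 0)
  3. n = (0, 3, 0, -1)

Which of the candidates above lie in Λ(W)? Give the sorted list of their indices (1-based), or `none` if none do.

none

Internal map: ζ^{3j} for j=0..3 gives (1,0), (−√2/2,√2/2), (0,−1), (√2/2,√2/2).
#1 (2, 1, -2, -2): internal (-0.12132, 1.29289); octagon support 1.29289 vs apothem 0.8 → ∉ W
#2 (-1, 0, 0, 0): internal (-1.00000, 0.00000); octagon support 1.00000 vs apothem 0.8 → ∉ W
#3 (0, 3, 0, -1): internal (-2.82843, 1.41421); octagon support 3.00000 vs apothem 0.8 → ∉ W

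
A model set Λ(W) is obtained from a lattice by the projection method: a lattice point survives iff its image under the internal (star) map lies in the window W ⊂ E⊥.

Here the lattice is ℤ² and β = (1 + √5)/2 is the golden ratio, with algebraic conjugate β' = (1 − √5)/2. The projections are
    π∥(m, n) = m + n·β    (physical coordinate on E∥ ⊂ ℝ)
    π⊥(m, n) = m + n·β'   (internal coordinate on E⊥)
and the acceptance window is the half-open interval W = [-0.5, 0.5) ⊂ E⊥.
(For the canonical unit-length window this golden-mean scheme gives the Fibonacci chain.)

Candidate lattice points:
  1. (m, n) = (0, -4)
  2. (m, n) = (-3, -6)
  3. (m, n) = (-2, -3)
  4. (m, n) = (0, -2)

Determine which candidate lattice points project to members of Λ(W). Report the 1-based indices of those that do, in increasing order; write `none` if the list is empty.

3

β' = (1−√5)/2 ≈ -0.618034.
candidate 1: (m,n)=(0,-4) → π∥ = 0-4·β ≈ -6.472136, π⊥ = 0-4·β' ≈ 2.472136 ∉ [-0.5, 0.5) ⇒ out
candidate 2: (m,n)=(-3,-6) → π∥ = -3-6·β ≈ -12.708204, π⊥ = -3-6·β' ≈ 0.708204 ∉ [-0.5, 0.5) ⇒ out
candidate 3: (m,n)=(-2,-3) → π∥ = -2-3·β ≈ -6.854102, π⊥ = -2-3·β' ≈ -0.145898 ∈ [-0.5, 0.5) ⇒ IN Λ
candidate 4: (m,n)=(0,-2) → π∥ = 0-2·β ≈ -3.236068, π⊥ = 0-2·β' ≈ 1.236068 ∉ [-0.5, 0.5) ⇒ out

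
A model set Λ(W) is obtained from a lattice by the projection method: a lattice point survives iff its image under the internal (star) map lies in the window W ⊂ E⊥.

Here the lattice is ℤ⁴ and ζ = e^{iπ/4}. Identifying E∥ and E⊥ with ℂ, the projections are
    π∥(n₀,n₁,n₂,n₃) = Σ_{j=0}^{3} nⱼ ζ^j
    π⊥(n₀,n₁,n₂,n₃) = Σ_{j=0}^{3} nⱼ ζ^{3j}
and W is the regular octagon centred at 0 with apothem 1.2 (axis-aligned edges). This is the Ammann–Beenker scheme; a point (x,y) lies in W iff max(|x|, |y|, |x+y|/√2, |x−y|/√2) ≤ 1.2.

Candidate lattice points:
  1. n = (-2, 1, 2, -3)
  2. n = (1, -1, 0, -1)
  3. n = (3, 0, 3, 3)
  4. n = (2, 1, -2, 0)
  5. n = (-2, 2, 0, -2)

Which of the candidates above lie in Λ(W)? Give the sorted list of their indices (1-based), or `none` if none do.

Internal map: ζ^{3j} for j=0..3 gives (1,0), (−√2/2,√2/2), (0,−1), (√2/2,√2/2).
candidate 1: n = (-2, 1, 2, -3) → π⊥ ≈ (-4.828427, -3.414214); max(|x|,|y|,|x±y|/√2) = 5.828427 > 1.2 ⇒ ∉ W
candidate 2: n = (1, -1, 0, -1) → π⊥ ≈ (+1.000000, -1.414214); max(|x|,|y|,|x±y|/√2) = 1.707107 > 1.2 ⇒ ∉ W
candidate 3: n = (3, 0, 3, 3) → π⊥ ≈ (+5.121320, -0.878680); max(|x|,|y|,|x±y|/√2) = 5.121320 > 1.2 ⇒ ∉ W
candidate 4: n = (2, 1, -2, 0) → π⊥ ≈ (+1.292893, +2.707107); max(|x|,|y|,|x±y|/√2) = 2.828427 > 1.2 ⇒ ∉ W
candidate 5: n = (-2, 2, 0, -2) → π⊥ ≈ (-4.828427, +0.000000); max(|x|,|y|,|x±y|/√2) = 4.828427 > 1.2 ⇒ ∉ W

none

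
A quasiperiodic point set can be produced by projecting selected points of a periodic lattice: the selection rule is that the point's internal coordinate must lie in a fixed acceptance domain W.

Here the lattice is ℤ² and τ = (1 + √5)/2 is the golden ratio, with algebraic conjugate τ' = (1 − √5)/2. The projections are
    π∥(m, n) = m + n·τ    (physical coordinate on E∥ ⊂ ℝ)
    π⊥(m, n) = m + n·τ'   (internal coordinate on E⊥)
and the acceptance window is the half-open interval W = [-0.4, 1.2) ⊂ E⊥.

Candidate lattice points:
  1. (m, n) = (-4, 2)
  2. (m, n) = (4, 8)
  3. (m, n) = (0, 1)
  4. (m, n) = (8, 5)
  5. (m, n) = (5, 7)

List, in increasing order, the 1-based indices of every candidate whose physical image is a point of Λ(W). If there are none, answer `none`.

5

Numerically τ ≈ 1.61803 and τ' = −1/τ ≈ -0.61803.
candidate 1: (m,n)=(-4,2) → π∥ = -4+2·τ ≈ -0.76393, π⊥ = -4+2·τ' ≈ -5.23607 ∉ [-0.4, 1.2) ⇒ out
candidate 2: (m,n)=(4,8) → π∥ = 4+8·τ ≈ 16.94427, π⊥ = 4+8·τ' ≈ -0.94427 ∉ [-0.4, 1.2) ⇒ out
candidate 3: (m,n)=(0,1) → π∥ = 0+1·τ ≈ 1.61803, π⊥ = 0+1·τ' ≈ -0.61803 ∉ [-0.4, 1.2) ⇒ out
candidate 4: (m,n)=(8,5) → π∥ = 8+5·τ ≈ 16.09017, π⊥ = 8+5·τ' ≈ 4.90983 ∉ [-0.4, 1.2) ⇒ out
candidate 5: (m,n)=(5,7) → π∥ = 5+7·τ ≈ 16.32624, π⊥ = 5+7·τ' ≈ 0.67376 ∈ [-0.4, 1.2) ⇒ IN Λ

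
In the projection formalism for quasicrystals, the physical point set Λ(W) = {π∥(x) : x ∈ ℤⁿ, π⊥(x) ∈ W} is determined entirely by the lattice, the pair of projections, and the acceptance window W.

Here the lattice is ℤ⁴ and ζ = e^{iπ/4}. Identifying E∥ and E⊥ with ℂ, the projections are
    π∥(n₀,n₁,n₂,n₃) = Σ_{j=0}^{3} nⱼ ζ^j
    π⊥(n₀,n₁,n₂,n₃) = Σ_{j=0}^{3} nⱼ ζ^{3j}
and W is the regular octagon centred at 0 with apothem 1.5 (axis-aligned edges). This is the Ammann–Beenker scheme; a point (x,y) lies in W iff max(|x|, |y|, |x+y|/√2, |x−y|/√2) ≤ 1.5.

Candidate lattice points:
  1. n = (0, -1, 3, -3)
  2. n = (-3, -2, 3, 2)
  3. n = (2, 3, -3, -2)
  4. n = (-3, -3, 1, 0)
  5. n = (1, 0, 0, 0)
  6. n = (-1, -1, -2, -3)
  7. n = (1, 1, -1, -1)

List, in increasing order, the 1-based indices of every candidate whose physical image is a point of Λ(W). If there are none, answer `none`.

Internal map: ζ^{3j} for j=0..3 gives (1,0), (−√2/2,√2/2), (0,−1), (√2/2,√2/2).
candidate 1: n = (0, -1, 3, -3) → π⊥ ≈ (-1.414214, -5.828427); max(|x|,|y|,|x±y|/√2) = 5.828427 > 1.5 ⇒ ∉ W
candidate 2: n = (-3, -2, 3, 2) → π⊥ ≈ (-0.171573, -3.000000); max(|x|,|y|,|x±y|/√2) = 3.000000 > 1.5 ⇒ ∉ W
candidate 3: n = (2, 3, -3, -2) → π⊥ ≈ (-1.535534, +3.707107); max(|x|,|y|,|x±y|/√2) = 3.707107 > 1.5 ⇒ ∉ W
candidate 4: n = (-3, -3, 1, 0) → π⊥ ≈ (-0.878680, -3.121320); max(|x|,|y|,|x±y|/√2) = 3.121320 > 1.5 ⇒ ∉ W
candidate 5: n = (1, 0, 0, 0) → π⊥ ≈ (+1.000000, +0.000000); max(|x|,|y|,|x±y|/√2) = 1.000000 ≤ 1.5 ⇒ ∈ W
candidate 6: n = (-1, -1, -2, -3) → π⊥ ≈ (-2.414214, -0.828427); max(|x|,|y|,|x±y|/√2) = 2.414214 > 1.5 ⇒ ∉ W
candidate 7: n = (1, 1, -1, -1) → π⊥ ≈ (-0.414214, +1.000000); max(|x|,|y|,|x±y|/√2) = 1.000000 ≤ 1.5 ⇒ ∈ W

5, 7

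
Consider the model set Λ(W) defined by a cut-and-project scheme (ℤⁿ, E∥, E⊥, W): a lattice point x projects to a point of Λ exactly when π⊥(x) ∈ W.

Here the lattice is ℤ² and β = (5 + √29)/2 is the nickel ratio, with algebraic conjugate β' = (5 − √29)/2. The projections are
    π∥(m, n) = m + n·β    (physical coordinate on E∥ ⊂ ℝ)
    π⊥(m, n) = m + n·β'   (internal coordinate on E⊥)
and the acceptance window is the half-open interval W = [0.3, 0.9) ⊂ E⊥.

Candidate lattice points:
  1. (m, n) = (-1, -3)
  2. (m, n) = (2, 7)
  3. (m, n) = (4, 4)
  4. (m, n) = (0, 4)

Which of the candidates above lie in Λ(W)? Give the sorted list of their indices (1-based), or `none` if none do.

Compute β' = (5−√29)/2 = -0.192582, so π⊥(m,n) = m -0.192582·n.
candidate 1: (m,n)=(-1,-3) → π∥ = -1-3·β ≈ -16.577747, π⊥ = -1-3·β' ≈ -0.422253 ∉ [0.3, 0.9) ⇒ out
candidate 2: (m,n)=(2,7) → π∥ = 2+7·β ≈ 38.348077, π⊥ = 2+7·β' ≈ 0.651923 ∈ [0.3, 0.9) ⇒ IN Λ
candidate 3: (m,n)=(4,4) → π∥ = 4+4·β ≈ 24.770330, π⊥ = 4+4·β' ≈ 3.229670 ∉ [0.3, 0.9) ⇒ out
candidate 4: (m,n)=(0,4) → π∥ = 0+4·β ≈ 20.770330, π⊥ = 0+4·β' ≈ -0.770330 ∉ [0.3, 0.9) ⇒ out

2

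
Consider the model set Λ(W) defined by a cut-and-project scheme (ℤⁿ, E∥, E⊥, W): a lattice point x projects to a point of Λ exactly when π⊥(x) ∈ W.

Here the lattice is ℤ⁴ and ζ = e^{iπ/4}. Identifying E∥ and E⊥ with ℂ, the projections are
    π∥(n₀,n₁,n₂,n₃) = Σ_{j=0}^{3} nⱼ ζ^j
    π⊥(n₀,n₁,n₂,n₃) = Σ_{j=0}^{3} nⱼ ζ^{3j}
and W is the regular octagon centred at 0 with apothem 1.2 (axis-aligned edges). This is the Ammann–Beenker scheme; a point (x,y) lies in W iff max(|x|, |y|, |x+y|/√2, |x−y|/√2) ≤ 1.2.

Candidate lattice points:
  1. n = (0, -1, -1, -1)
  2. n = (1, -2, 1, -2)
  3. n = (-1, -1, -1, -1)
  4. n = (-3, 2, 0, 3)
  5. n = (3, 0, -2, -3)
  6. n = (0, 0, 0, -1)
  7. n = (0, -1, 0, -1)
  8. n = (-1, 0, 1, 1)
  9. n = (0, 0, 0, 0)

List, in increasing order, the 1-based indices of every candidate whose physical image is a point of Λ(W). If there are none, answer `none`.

With ζ = e^{iπ/4} the internal vectors are ζ^0,ζ^3,ζ^6,ζ^9.
candidate 1: n = (0, -1, -1, -1) → π⊥ ≈ (+0.0000, -0.4142); max(|x|,|y|,|x±y|/√2) = 0.4142 ≤ 1.2 ⇒ ∈ W
candidate 2: n = (1, -2, 1, -2) → π⊥ ≈ (+1.0000, -3.8284); max(|x|,|y|,|x±y|/√2) = 3.8284 > 1.2 ⇒ ∉ W
candidate 3: n = (-1, -1, -1, -1) → π⊥ ≈ (-1.0000, -0.4142); max(|x|,|y|,|x±y|/√2) = 1.0000 ≤ 1.2 ⇒ ∈ W
candidate 4: n = (-3, 2, 0, 3) → π⊥ ≈ (-2.2929, +3.5355); max(|x|,|y|,|x±y|/√2) = 4.1213 > 1.2 ⇒ ∉ W
candidate 5: n = (3, 0, -2, -3) → π⊥ ≈ (+0.8787, -0.1213); max(|x|,|y|,|x±y|/√2) = 0.8787 ≤ 1.2 ⇒ ∈ W
candidate 6: n = (0, 0, 0, -1) → π⊥ ≈ (-0.7071, -0.7071); max(|x|,|y|,|x±y|/√2) = 1.0000 ≤ 1.2 ⇒ ∈ W
candidate 7: n = (0, -1, 0, -1) → π⊥ ≈ (+0.0000, -1.4142); max(|x|,|y|,|x±y|/√2) = 1.4142 > 1.2 ⇒ ∉ W
candidate 8: n = (-1, 0, 1, 1) → π⊥ ≈ (-0.2929, -0.2929); max(|x|,|y|,|x±y|/√2) = 0.4142 ≤ 1.2 ⇒ ∈ W
candidate 9: n = (0, 0, 0, 0) → π⊥ ≈ (+0.0000, +0.0000); max(|x|,|y|,|x±y|/√2) = 0.0000 ≤ 1.2 ⇒ ∈ W

1, 3, 5, 6, 8, 9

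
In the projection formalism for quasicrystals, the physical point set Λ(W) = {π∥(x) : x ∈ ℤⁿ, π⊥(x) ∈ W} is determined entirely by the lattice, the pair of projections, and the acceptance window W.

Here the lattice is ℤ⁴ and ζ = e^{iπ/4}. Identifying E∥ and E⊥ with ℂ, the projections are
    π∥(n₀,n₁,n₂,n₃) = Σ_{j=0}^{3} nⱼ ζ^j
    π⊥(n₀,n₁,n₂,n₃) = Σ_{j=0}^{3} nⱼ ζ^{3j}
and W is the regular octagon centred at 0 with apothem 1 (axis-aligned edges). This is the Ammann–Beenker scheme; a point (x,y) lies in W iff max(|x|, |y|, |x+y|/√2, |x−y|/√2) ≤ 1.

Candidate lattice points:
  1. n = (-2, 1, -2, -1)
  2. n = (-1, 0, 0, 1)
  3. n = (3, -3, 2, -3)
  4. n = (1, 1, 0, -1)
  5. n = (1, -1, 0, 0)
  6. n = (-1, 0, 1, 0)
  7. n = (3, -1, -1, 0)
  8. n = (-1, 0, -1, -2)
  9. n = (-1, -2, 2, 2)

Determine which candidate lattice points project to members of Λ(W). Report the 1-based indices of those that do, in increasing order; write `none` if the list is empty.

2, 4

Internal map: ζ^{3j} for j=0..3 gives (1,0), (−√2/2,√2/2), (0,−1), (√2/2,√2/2).
#1 (-2, 1, -2, -1): internal (-3.4142, 2.0000); octagon support 3.8284 vs apothem 1 → ∉ W
#2 (-1, 0, 0, 1): internal (-0.2929, 0.7071); octagon support 0.7071 vs apothem 1 → ∈ W
#3 (3, -3, 2, -3): internal (3.0000, -6.2426); octagon support 6.5355 vs apothem 1 → ∉ W
#4 (1, 1, 0, -1): internal (-0.4142, 0.0000); octagon support 0.4142 vs apothem 1 → ∈ W
#5 (1, -1, 0, 0): internal (1.7071, -0.7071); octagon support 1.7071 vs apothem 1 → ∉ W
#6 (-1, 0, 1, 0): internal (-1.0000, -1.0000); octagon support 1.4142 vs apothem 1 → ∉ W
#7 (3, -1, -1, 0): internal (3.7071, 0.2929); octagon support 3.7071 vs apothem 1 → ∉ W
#8 (-1, 0, -1, -2): internal (-2.4142, -0.4142); octagon support 2.4142 vs apothem 1 → ∉ W
#9 (-1, -2, 2, 2): internal (1.8284, -2.0000); octagon support 2.7071 vs apothem 1 → ∉ W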